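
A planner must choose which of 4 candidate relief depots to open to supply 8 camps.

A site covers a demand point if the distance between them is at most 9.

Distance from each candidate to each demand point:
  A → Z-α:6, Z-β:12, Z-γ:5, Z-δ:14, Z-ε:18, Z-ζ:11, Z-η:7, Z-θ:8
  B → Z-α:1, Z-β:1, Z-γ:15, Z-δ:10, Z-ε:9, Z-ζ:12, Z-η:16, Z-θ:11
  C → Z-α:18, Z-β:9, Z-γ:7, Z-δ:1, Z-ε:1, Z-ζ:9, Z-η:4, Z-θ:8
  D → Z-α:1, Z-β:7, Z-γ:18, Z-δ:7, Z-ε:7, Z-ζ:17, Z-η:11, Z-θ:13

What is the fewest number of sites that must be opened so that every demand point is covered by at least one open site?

Coverage sets (demand points within 9 of each site):
  A: {Z-α, Z-γ, Z-η, Z-θ}
  B: {Z-α, Z-β, Z-ε}
  C: {Z-β, Z-γ, Z-δ, Z-ε, Z-ζ, Z-η, Z-θ}
  D: {Z-α, Z-β, Z-δ, Z-ε}
No single site covers all 8 demand points.
But {A, C} covers everything, so the minimum is 2.

2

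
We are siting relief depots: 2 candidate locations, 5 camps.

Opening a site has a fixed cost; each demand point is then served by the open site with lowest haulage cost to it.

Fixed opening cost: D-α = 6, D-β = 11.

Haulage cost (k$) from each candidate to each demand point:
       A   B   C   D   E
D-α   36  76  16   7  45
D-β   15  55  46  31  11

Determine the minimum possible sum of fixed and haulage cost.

Open {D-α, D-β}: assign each demand point to its cheapest open site.
  A→D-β 15, B→D-β 55, C→D-α 16, D→D-α 7, E→D-β 11
  haulage cost 104, fixed 17 → total 121.
Compare {D-β}: haulage cost 158 + fixed 11 = 169.
Compare {D-α}: haulage cost 180 + fixed 6 = 186.

121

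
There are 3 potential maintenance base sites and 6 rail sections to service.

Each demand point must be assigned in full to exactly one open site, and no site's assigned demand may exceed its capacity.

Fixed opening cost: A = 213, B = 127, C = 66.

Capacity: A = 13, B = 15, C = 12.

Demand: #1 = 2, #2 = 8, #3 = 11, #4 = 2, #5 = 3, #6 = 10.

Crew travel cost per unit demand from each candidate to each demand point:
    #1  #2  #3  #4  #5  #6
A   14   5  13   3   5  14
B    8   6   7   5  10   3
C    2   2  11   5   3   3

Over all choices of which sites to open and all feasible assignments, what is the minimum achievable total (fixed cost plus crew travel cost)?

578

Open {A, B, C}; cheapest assignment that respects the capacities:
  A (cap 13, load 13): #2, #4, #5 — cost 8×5 + 2×3 + 3×5 = 61
  B (cap 15, load 11): #3 — cost 11×7 = 77
  C (cap 12, load 12): #1, #6 — cost 2×2 + 10×3 = 34
  Shipping 172, fixed 406 → total 578.
  Any other capacity-feasible assignment to {A, B, C} ships for at least 172.
Total demand is 36 and no other set of sites has combined capacity ≥ 36, so {A, B, C} is the only feasible choice of open sites. Minimum: 578.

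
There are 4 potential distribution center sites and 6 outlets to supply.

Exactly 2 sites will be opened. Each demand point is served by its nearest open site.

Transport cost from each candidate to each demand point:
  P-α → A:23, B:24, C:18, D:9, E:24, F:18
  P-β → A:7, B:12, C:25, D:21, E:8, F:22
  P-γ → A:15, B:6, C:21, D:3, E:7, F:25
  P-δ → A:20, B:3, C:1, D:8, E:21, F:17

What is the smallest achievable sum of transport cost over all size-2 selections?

Open {P-β, P-δ}.
  A→P-β 7, B→P-δ 3, C→P-δ 1, D→P-δ 8, E→P-β 8, F→P-δ 17  ⇒ total 44.
Compare {P-γ, P-δ}: total 46.
Compare {P-β, P-γ}: total 66.
No size-2 selection does better; minimum is 44.

44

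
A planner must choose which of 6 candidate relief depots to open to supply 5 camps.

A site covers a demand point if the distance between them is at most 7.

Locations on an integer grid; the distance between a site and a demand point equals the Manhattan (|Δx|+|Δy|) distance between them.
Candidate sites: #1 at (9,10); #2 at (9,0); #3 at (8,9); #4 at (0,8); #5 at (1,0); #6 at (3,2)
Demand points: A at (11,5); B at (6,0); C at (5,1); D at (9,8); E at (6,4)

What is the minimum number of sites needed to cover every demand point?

Coverage sets (demand points within 7 of each site):
  #1: {A, D}
  #2: {A, B, C, E}
  #3: {A, D, E}
  #4: {}
  #5: {B, C}
  #6: {B, C, E}
No single site covers all 5 demand points.
But {#1, #2} covers everything, so the minimum is 2.

2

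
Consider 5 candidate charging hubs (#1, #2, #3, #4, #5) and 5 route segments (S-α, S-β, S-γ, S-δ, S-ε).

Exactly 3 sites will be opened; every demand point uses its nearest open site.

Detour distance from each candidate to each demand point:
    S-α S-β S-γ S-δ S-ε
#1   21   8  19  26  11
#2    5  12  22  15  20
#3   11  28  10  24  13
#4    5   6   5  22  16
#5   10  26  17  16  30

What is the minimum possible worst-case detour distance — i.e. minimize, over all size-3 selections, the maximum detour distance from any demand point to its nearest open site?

Open {#1, #2, #3}.
  Farthest demand point is S-δ at detour distance 15 (to #2); all others are ≤ 15.
With {#1, #2, #4} the worst case is 15.
With {#2, #3, #4} the worst case is 15.
No size-3 selection achieves below 15.

15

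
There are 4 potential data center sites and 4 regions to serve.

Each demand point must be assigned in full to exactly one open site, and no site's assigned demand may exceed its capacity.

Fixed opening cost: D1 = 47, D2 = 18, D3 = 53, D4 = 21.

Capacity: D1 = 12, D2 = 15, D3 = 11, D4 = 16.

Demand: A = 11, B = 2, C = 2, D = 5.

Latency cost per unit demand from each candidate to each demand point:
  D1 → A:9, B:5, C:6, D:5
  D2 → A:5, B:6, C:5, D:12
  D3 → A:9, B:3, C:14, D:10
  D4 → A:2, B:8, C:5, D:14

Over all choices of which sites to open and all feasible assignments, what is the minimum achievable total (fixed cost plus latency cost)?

Open {D1, D4}; cheapest assignment that respects the capacities:
  D1 (cap 12, load 7): B, D — cost 2×5 + 5×5 = 35
  D4 (cap 16, load 13): A, C — cost 11×2 + 2×5 = 32
  Shipping 67, fixed 68 → total 135.
  Any other capacity-feasible assignment to {D1, D4} ships for at least 67.
Compare {D2, D4}: its best feasible assignment gives total 143.
Compare {D1, D2, D4}: its best feasible assignment gives total 153.
Every other set of open sites that can feasibly serve all demand totals ≥ 143 even under its best assignment. Minimum: 135.

135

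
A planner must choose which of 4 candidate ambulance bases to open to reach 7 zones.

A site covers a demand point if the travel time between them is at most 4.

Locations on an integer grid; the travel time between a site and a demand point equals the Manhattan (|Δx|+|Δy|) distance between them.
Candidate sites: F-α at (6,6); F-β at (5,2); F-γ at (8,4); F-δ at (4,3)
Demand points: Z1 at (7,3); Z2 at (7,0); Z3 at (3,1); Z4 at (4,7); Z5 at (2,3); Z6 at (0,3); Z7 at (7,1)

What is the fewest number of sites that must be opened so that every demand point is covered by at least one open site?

2

Coverage sets (demand points within 4 of each site):
  F-α: {Z1, Z4}
  F-β: {Z1, Z2, Z3, Z5, Z7}
  F-γ: {Z1, Z7}
  F-δ: {Z1, Z3, Z4, Z5, Z6}
No single site covers all 7 demand points.
But {F-β, F-δ} covers everything, so the minimum is 2.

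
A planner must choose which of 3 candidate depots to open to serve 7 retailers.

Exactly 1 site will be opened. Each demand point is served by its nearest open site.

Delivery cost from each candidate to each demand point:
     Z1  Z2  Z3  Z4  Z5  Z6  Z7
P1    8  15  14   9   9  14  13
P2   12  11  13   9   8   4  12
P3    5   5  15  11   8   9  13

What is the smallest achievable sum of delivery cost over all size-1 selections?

Open {P3}.
  Z1→P3 5, Z2→P3 5, Z3→P3 15, Z4→P3 11, Z5→P3 8, Z6→P3 9, Z7→P3 13  ⇒ total 66.
Compare {P2}: total 69.
Compare {P1}: total 82.

66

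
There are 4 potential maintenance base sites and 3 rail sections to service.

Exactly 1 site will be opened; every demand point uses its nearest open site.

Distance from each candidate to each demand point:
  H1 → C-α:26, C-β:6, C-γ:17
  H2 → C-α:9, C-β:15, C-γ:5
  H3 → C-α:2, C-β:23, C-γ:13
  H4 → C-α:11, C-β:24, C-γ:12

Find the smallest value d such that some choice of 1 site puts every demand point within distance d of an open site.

Open {H2}.
  Farthest demand point is C-β at distance 15 (to H2); all others are ≤ 15.
With {H3} the worst case is 23.
With {H4} the worst case is 24.
No size-1 selection achieves below 15.

15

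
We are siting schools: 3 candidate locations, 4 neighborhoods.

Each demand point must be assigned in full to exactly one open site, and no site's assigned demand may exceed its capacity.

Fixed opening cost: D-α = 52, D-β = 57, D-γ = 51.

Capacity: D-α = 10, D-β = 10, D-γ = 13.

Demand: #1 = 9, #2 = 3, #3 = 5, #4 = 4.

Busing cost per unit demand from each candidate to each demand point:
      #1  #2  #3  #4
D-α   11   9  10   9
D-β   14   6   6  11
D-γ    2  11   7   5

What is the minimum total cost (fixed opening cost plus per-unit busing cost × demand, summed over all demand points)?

Open {D-β, D-γ}; cheapest assignment that respects the capacities:
  D-β (cap 10, load 8): #2, #3 — cost 3×6 + 5×6 = 48
  D-γ (cap 13, load 13): #1, #4 — cost 9×2 + 4×5 = 38
  Shipping 86, fixed 108 → total 194.
  Any other capacity-feasible assignment to {D-β, D-γ} ships for at least 86.
Compare {D-α, D-γ}: its best feasible assignment gives total 218.
Compare {D-α, D-β, D-γ}: its best feasible assignment gives total 246.
Every other set of open sites that can feasibly serve all demand totals ≥ 218 even under its best assignment. Minimum: 194.

194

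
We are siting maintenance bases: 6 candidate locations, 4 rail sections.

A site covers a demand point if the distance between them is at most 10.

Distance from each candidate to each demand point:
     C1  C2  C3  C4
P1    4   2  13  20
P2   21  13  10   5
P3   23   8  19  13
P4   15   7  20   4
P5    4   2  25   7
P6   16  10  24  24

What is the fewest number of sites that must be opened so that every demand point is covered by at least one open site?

2

Coverage sets (demand points within 10 of each site):
  P1: {C1, C2}
  P2: {C3, C4}
  P3: {C2}
  P4: {C2, C4}
  P5: {C1, C2, C4}
  P6: {C2}
No single site covers all 4 demand points.
But {P1, P2} covers everything, so the minimum is 2.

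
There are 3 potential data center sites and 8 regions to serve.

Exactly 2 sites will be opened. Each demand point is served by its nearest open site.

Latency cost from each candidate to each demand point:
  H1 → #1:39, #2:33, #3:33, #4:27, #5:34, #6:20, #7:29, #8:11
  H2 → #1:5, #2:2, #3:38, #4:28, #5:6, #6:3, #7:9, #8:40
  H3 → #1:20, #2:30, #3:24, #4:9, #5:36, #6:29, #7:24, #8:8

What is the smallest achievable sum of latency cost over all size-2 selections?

Open {H2, H3}.
  #1→H2 5, #2→H2 2, #3→H3 24, #4→H3 9, #5→H2 6, #6→H2 3, #7→H2 9, #8→H3 8  ⇒ total 66.
Compare {H1, H2}: total 96.
Compare {H1, H3}: total 169.

66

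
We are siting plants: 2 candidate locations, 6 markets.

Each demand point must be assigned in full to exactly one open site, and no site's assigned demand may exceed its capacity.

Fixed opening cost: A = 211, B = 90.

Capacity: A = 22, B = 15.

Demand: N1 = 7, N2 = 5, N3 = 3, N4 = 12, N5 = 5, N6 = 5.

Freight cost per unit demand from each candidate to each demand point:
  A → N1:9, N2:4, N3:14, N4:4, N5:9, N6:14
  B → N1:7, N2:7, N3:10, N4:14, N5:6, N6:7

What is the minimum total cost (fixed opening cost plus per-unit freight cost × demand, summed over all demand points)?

528

Open {A, B}; cheapest assignment that respects the capacities:
  A (cap 22, load 22): N2, N4, N5 — cost 5×4 + 12×4 + 5×9 = 113
  B (cap 15, load 15): N1, N3, N6 — cost 7×7 + 3×10 + 5×7 = 114
  Shipping 227, fixed 301 → total 528.
  Any other capacity-feasible assignment to {A, B} ships for at least 227.
Total demand is 37 and no other set of sites has combined capacity ≥ 37, so {A, B} is the only feasible choice of open sites. Minimum: 528.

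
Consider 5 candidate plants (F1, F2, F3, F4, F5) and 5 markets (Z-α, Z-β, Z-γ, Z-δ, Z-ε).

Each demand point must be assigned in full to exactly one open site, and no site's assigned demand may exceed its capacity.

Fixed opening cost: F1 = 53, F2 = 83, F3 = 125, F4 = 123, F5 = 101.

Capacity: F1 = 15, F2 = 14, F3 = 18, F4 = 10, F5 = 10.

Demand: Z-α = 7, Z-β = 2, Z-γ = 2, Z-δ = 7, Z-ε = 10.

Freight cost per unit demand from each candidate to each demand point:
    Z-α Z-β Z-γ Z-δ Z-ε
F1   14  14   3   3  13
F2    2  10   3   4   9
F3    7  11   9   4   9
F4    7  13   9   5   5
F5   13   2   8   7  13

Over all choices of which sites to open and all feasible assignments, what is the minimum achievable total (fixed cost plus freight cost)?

342

Open {F1, F2}; cheapest assignment that respects the capacities:
  F1 (cap 15, load 14): Z-β, Z-γ, Z-ε — cost 2×14 + 2×3 + 10×13 = 164
  F2 (cap 14, load 14): Z-α, Z-δ — cost 7×2 + 7×4 = 42
  Shipping 206, fixed 136 → total 342.
  Any other capacity-feasible assignment to {F1, F2} ships for at least 206.
Compare {F2, F3}: its best feasible assignment gives total 366.
Compare {F1, F2, F4}: its best feasible assignment gives total 370.
Every other set of open sites that can feasibly serve all demand totals ≥ 366 even under its best assignment. Minimum: 342.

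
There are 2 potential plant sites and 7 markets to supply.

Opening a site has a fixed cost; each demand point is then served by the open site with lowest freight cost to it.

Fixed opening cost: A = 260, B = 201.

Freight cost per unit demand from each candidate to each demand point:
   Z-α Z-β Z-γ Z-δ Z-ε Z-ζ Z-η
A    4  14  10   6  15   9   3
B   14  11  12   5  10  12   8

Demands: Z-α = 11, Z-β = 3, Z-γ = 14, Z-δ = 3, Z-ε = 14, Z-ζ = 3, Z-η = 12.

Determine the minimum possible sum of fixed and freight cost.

777

Open {A}: assign each demand point to its cheapest open site.
  Z-α→A 11×4=44, Z-β→A 3×14=42, Z-γ→A 14×10=140, Z-δ→A 3×6=18, Z-ε→A 14×15=210, Z-ζ→A 3×9=27, Z-η→A 12×3=36
  freight cost 517, fixed 260 → total 777.
Compare {B}: freight cost 642 + fixed 201 = 843.
Compare {A, B}: freight cost 435 + fixed 461 = 896.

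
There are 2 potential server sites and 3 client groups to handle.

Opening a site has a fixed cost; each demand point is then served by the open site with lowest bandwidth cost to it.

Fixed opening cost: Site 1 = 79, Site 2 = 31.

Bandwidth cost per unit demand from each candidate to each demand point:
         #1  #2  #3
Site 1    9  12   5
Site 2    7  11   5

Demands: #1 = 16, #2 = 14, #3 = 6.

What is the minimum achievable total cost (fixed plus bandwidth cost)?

327

Open {Site 2}: assign each demand point to its cheapest open site.
  #1→Site 2 16×7=112, #2→Site 2 14×11=154, #3→Site 2 6×5=30
  bandwidth cost 296, fixed 31 → total 327.
Compare {Site 1, Site 2}: bandwidth cost 296 + fixed 110 = 406.
Compare {Site 1}: bandwidth cost 342 + fixed 79 = 421.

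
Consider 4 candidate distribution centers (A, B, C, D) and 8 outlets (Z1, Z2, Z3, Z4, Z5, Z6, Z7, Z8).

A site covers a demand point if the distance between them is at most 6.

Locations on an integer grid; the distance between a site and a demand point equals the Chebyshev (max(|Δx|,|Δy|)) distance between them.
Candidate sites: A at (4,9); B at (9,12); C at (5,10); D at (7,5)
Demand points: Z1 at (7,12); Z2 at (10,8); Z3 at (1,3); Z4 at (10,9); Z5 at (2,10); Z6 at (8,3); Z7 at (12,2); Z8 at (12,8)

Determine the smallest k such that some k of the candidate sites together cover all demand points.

2

Coverage sets (demand points within 6 of each site):
  A: {Z1, Z2, Z3, Z4, Z5, Z6}
  B: {Z1, Z2, Z4, Z8}
  C: {Z1, Z2, Z4, Z5}
  D: {Z2, Z3, Z4, Z5, Z6, Z7, Z8}
No single site covers all 8 demand points.
But {A, D} covers everything, so the minimum is 2.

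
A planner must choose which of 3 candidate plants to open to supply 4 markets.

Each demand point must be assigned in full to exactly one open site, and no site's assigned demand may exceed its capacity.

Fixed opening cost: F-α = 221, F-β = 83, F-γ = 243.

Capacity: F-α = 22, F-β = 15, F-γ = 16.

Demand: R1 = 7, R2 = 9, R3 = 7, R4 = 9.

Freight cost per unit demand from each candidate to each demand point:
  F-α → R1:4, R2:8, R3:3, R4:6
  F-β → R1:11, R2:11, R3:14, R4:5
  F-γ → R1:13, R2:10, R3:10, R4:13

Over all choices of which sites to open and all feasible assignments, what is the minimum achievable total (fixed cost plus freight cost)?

605

Open {F-α, F-β}; cheapest assignment that respects the capacities:
  F-α (cap 22, load 18): R2, R4 — cost 9×8 + 9×6 = 126
  F-β (cap 15, load 14): R1, R3 — cost 7×11 + 7×14 = 175
  Shipping 301, fixed 304 → total 605.
  Any other capacity-feasible assignment to {F-α, F-β} ships for at least 301.
Compare {F-α, F-γ}: its best feasible assignment gives total 706.
Compare {F-α, F-β, F-γ}: its best feasible assignment gives total 731.
Every other set of open sites that can feasibly serve all demand totals ≥ 706 even under its best assignment. Minimum: 605.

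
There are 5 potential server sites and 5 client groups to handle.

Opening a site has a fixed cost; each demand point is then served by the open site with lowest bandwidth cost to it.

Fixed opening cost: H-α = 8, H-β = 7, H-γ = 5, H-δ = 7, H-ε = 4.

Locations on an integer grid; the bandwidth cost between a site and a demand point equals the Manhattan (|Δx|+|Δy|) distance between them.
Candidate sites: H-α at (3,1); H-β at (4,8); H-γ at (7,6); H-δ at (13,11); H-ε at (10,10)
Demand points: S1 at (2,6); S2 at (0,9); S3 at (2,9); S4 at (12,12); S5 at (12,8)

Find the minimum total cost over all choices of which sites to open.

Open {H-β, H-ε}: assign each demand point to its cheapest open site.
  S1→H-β 4, S2→H-β 5, S3→H-β 3, S4→H-ε 4, S5→H-ε 4
  bandwidth cost 20, fixed 11 → total 31.
Compare {H-β, H-δ}: bandwidth cost 18 + fixed 14 = 32.
Compare {H-β, H-γ, H-ε}: bandwidth cost 20 + fixed 16 = 36.
Compare {H-β, H-δ, H-ε}: bandwidth cost 18 + fixed 18 = 36.
All other subsets cost ≥ 32. Minimum total cost: 31.

31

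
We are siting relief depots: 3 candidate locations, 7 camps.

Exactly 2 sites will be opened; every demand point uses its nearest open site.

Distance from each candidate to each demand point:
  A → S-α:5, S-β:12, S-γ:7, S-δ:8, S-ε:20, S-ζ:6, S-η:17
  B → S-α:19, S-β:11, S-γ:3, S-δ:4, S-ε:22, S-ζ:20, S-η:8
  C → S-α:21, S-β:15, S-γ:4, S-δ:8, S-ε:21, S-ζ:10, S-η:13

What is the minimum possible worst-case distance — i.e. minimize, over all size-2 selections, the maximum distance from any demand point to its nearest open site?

20

Open {A, B}.
  Farthest demand point is S-ε at distance 20 (to A); all others are ≤ 20.
With {A, C} the worst case is 20.
With {B, C} the worst case is 21.
No size-2 selection achieves below 20.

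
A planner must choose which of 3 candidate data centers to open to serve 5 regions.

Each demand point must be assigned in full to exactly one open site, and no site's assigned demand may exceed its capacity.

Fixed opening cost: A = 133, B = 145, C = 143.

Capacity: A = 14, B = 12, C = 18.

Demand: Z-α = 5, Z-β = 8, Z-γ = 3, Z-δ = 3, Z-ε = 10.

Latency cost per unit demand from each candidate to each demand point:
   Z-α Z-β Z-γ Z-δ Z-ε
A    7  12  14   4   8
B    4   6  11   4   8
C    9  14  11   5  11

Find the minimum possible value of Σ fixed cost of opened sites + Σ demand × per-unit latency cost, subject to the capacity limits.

Open {B, C}; cheapest assignment that respects the capacities:
  B (cap 12, load 11): Z-β, Z-δ — cost 8×6 + 3×4 = 60
  C (cap 18, load 18): Z-α, Z-γ, Z-ε — cost 5×9 + 3×11 + 10×11 = 188
  Shipping 248, fixed 288 → total 536.
  Any other capacity-feasible assignment to {B, C} ships for at least 248.
Compare {A, C}: its best feasible assignment gives total 558.
Compare {A, B, C}: its best feasible assignment gives total 639.
Every other set of open sites that can feasibly serve all demand totals ≥ 558 even under its best assignment. Minimum: 536.

536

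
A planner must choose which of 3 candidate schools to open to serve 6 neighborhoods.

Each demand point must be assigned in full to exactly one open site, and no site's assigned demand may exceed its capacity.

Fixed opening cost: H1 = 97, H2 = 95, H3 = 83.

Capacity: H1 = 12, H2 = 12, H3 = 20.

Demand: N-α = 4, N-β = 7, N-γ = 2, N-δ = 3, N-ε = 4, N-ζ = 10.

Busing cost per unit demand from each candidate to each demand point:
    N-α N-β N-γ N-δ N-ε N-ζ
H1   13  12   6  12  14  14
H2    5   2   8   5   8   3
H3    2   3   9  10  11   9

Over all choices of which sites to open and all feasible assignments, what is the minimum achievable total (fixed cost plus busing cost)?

Open {H2, H3}; cheapest assignment that respects the capacities:
  H2 (cap 12, load 12): N-γ, N-ζ — cost 2×8 + 10×3 = 46
  H3 (cap 20, load 18): N-α, N-β, N-δ, N-ε — cost 4×2 + 7×3 + 3×10 + 4×11 = 103
  Shipping 149, fixed 178 → total 327.
  Any other capacity-feasible assignment to {H2, H3} ships for at least 149.
Compare {H1, H2, H3}: its best feasible assignment gives total 420.
Compare {H1, H3}: its best feasible assignment gives total 435.
Every other set of open sites that can feasibly serve all demand totals ≥ 420 even under its best assignment. Minimum: 327.

327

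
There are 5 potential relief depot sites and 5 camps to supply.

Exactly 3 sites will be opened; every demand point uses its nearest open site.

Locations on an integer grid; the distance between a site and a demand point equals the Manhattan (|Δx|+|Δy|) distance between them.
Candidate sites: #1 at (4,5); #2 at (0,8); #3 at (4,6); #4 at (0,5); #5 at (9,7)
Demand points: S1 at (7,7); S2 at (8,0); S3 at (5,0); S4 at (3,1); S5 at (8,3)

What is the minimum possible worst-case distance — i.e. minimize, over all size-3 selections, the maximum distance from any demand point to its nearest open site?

Open {#1, #2, #5}.
  Farthest demand point is S2 at distance 8 (to #5); all others are ≤ 8.
With {#1, #3, #5} the worst case is 8.
With {#1, #4, #5} the worst case is 8.
No size-3 selection achieves below 8.

8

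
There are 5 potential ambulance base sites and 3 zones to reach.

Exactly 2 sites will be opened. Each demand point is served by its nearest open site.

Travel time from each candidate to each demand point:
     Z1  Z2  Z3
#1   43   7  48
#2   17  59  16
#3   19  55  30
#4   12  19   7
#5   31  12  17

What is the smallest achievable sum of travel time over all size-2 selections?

Open {#1, #4}.
  Z1→#4 12, Z2→#1 7, Z3→#4 7  ⇒ total 26.
Compare {#4, #5}: total 31.
Compare {#2, #4}: total 38.
No size-2 selection does better; minimum is 26.

26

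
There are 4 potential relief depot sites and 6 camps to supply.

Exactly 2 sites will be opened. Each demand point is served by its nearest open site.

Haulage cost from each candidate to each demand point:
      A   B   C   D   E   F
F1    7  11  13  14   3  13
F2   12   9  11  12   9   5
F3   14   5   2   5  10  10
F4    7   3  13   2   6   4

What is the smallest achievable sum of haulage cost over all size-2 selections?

Open {F3, F4}.
  A→F4 7, B→F4 3, C→F3 2, D→F4 2, E→F4 6, F→F4 4  ⇒ total 24.
Compare {F1, F3}: total 32.
Compare {F1, F4}: total 32.
No size-2 selection does better; minimum is 24.

24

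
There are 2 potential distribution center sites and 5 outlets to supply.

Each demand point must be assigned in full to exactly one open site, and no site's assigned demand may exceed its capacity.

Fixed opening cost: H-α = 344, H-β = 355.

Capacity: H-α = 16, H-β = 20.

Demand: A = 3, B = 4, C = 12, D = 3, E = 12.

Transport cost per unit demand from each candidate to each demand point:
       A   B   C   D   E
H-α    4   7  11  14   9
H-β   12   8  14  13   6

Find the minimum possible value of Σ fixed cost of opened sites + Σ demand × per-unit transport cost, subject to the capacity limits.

Open {H-α, H-β}; cheapest assignment that respects the capacities:
  H-α (cap 16, load 15): A, C — cost 3×4 + 12×11 = 144
  H-β (cap 20, load 19): B, D, E — cost 4×8 + 3×13 + 12×6 = 143
  Shipping 287, fixed 699 → total 986.
  Any other capacity-feasible assignment to {H-α, H-β} ships for at least 287.
Total demand is 34 and no other set of sites has combined capacity ≥ 34, so {H-α, H-β} is the only feasible choice of open sites. Minimum: 986.

986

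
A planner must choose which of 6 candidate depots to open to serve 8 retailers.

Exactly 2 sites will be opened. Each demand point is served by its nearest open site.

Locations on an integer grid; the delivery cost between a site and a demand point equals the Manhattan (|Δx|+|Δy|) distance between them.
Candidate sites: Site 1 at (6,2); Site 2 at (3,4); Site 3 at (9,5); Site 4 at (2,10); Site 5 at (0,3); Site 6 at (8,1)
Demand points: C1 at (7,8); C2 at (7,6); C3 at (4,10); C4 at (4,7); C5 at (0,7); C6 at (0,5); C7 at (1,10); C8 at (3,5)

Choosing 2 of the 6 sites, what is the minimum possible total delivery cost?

30

Open {Site 2, Site 4}.
  C1→Site 4 7, C2→Site 2 6, C3→Site 4 2, C4→Site 2 4, C5→Site 4 5, C6→Site 2 4, C7→Site 4 1, C8→Site 2 1  ⇒ total 30.
Compare {Site 3, Site 4}: total 34.
Compare {Site 4, Site 5}: total 35.
No size-2 selection does better; minimum is 30.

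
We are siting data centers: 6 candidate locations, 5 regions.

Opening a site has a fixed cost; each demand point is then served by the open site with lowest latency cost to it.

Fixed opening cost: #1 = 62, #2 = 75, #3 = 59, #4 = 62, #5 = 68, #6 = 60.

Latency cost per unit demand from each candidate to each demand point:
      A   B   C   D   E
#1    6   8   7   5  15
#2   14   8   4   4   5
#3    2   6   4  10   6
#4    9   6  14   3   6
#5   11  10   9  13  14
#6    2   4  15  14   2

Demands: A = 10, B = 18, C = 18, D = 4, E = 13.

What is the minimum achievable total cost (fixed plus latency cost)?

341

Open {#2, #6}: assign each demand point to its cheapest open site.
  A→#6 10×2=20, B→#6 18×4=72, C→#2 18×4=72, D→#2 4×4=16, E→#6 13×2=26
  latency cost 206, fixed 135 → total 341.
Compare {#3, #6}: latency cost 230 + fixed 119 = 349.
Compare {#3}: latency cost 318 + fixed 59 = 377.
Compare {#3, #4, #6}: latency cost 202 + fixed 181 = 383.
All other subsets cost ≥ 349. Minimum total cost: 341.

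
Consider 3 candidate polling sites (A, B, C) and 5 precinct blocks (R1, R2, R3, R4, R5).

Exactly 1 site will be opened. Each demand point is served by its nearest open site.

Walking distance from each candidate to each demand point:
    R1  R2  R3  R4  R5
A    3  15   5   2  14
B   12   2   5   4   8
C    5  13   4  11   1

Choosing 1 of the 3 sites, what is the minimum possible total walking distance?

31

Open {B}.
  R1→B 12, R2→B 2, R3→B 5, R4→B 4, R5→B 8  ⇒ total 31.
Compare {C}: total 34.
Compare {A}: total 39.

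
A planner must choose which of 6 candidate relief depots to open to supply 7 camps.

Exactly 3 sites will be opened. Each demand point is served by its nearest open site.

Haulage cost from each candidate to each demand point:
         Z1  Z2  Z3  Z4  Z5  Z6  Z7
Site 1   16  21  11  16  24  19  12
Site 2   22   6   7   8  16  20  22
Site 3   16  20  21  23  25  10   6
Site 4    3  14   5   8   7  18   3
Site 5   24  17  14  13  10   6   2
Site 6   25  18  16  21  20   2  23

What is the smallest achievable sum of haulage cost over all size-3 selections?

Open {Site 2, Site 4, Site 6}.
  Z1→Site 4 3, Z2→Site 2 6, Z3→Site 4 5, Z4→Site 2 8, Z5→Site 4 7, Z6→Site 6 2, Z7→Site 4 3  ⇒ total 34.
Compare {Site 2, Site 4, Site 5}: total 37.
Compare {Site 4, Site 5, Site 6}: total 41.
No size-3 selection does better; minimum is 34.

34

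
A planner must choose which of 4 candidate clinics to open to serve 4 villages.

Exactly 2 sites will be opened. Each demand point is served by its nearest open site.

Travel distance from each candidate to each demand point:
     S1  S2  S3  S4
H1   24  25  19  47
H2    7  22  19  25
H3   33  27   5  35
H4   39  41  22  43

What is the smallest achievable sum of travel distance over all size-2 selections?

59

Open {H2, H3}.
  S1→H2 7, S2→H2 22, S3→H3 5, S4→H2 25  ⇒ total 59.
Compare {H1, H2}: total 73.
Compare {H2, H4}: total 73.
No size-2 selection does better; minimum is 59.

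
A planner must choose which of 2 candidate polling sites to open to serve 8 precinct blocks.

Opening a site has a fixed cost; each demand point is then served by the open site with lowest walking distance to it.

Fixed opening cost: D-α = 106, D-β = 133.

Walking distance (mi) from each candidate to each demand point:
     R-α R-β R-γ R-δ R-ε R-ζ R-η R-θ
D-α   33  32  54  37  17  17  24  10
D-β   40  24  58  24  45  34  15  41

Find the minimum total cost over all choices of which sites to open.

330

Open {D-α}: assign each demand point to its cheapest open site.
  R-α→D-α 33, R-β→D-α 32, R-γ→D-α 54, R-δ→D-α 37, R-ε→D-α 17, R-ζ→D-α 17, R-η→D-α 24, R-θ→D-α 10
  walking distance 224, fixed 106 → total 330.
Compare {D-β}: walking distance 281 + fixed 133 = 414.
Compare {D-α, D-β}: walking distance 194 + fixed 239 = 433.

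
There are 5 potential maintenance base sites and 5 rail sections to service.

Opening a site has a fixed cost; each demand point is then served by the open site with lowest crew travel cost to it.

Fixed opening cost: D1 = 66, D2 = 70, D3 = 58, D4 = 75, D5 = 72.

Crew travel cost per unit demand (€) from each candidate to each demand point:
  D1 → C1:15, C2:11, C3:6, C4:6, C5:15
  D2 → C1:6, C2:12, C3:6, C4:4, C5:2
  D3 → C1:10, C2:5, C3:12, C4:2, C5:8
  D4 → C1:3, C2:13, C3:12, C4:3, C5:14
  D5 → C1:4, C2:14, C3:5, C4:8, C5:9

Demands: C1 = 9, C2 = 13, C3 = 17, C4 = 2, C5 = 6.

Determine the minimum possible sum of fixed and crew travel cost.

365

Open {D2, D3}: assign each demand point to its cheapest open site.
  C1→D2 9×6=54, C2→D3 13×5=65, C3→D2 17×6=102, C4→D3 2×2=4, C5→D2 6×2=12
  crew travel cost 237, fixed 128 → total 365.
Compare {D3, D5}: crew travel cost 238 + fixed 130 = 368.
Compare {D2}: crew travel cost 332 + fixed 70 = 402.
Compare {D2, D3, D5}: crew travel cost 202 + fixed 200 = 402.
All other subsets cost ≥ 368. Minimum total cost: 365.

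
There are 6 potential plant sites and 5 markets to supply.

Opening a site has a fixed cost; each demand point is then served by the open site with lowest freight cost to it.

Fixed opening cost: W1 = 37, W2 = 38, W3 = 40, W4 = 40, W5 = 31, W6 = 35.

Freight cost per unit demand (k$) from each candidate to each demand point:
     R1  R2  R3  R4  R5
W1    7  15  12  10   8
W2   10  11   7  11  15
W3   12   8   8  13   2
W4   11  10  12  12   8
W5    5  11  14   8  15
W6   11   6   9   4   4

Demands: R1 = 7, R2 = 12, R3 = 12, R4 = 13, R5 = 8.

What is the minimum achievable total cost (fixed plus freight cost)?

Open {W5, W6}: assign each demand point to its cheapest open site.
  R1→W5 7×5=35, R2→W6 12×6=72, R3→W6 12×9=108, R4→W6 13×4=52, R5→W6 8×4=32
  freight cost 299, fixed 66 → total 365.
Compare {W6}: freight cost 341 + fixed 35 = 376.
Compare {W3, W5, W6}: freight cost 271 + fixed 106 = 377.
Compare {W2, W5, W6}: freight cost 275 + fixed 104 = 379.
All other subsets cost ≥ 376. Minimum total cost: 365.

365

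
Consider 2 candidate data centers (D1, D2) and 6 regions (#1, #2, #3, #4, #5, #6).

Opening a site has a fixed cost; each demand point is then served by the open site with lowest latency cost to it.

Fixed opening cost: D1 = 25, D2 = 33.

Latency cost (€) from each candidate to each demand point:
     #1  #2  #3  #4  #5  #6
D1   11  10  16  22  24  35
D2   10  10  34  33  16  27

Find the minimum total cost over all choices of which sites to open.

Open {D1}: assign each demand point to its cheapest open site.
  #1→D1 11, #2→D1 10, #3→D1 16, #4→D1 22, #5→D1 24, #6→D1 35
  latency cost 118, fixed 25 → total 143.
Compare {D1, D2}: latency cost 101 + fixed 58 = 159.
Compare {D2}: latency cost 130 + fixed 33 = 163.

143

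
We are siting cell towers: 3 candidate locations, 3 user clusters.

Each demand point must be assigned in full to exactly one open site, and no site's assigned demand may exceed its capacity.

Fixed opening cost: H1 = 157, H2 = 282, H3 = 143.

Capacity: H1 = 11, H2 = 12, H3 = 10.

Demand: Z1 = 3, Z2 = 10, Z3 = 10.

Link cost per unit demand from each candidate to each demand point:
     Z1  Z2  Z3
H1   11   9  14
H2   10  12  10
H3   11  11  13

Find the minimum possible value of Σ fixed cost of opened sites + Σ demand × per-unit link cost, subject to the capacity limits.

Open {H1, H2, H3}; cheapest assignment that respects the capacities:
  H1 (cap 11, load 10): Z2 — cost 10×9 = 90
  H2 (cap 12, load 10): Z3 — cost 10×10 = 100
  H3 (cap 10, load 3): Z1 — cost 3×11 = 33
  Shipping 223, fixed 582 → total 805.
  Any other capacity-feasible assignment to {H1, H2, H3} ships for at least 223.
Total demand is 23; every other set of sites either has combined capacity below 23 or cannot fit the demands without splitting one across sites, so {H1, H2, H3} is the only feasible choice of open sites. Minimum: 805.

805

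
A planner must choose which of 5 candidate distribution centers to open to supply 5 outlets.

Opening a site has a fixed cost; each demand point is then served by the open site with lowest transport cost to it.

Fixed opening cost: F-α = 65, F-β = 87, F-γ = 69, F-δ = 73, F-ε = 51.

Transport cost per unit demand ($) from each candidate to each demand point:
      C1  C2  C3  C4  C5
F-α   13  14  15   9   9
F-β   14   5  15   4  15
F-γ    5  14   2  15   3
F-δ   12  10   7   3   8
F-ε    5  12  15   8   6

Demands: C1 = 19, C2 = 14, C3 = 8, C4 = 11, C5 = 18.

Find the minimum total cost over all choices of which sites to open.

435

Open {F-β, F-γ}: assign each demand point to its cheapest open site.
  C1→F-γ 19×5=95, C2→F-β 14×5=70, C3→F-γ 8×2=16, C4→F-β 11×4=44, C5→F-γ 18×3=54
  transport cost 279, fixed 156 → total 435.
Compare {F-γ, F-δ}: transport cost 338 + fixed 142 = 480.
Compare {F-β, F-γ, F-ε}: transport cost 279 + fixed 207 = 486.
Compare {F-β, F-γ, F-δ}: transport cost 268 + fixed 229 = 497.
All other subsets cost ≥ 480. Minimum total cost: 435.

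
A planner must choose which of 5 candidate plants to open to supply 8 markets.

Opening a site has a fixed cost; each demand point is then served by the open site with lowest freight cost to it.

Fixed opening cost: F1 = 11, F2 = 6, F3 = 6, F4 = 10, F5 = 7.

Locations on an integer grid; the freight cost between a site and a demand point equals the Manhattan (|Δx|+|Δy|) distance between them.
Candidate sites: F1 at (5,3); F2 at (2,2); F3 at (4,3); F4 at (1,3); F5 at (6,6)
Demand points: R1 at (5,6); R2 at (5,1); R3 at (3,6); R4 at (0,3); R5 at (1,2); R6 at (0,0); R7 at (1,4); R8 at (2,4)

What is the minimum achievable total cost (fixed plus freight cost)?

34

Open {F2, F5}: assign each demand point to its cheapest open site.
  R1→F5 1, R2→F2 4, R3→F5 3, R4→F2 3, R5→F2 1, R6→F2 4, R7→F2 3, R8→F2 2
  freight cost 21, fixed 13 → total 34.
Compare {F2}: freight cost 29 + fixed 6 = 35.
Compare {F2, F3}: freight cost 24 + fixed 12 = 36.
Compare {F3, F4}: freight cost 20 + fixed 16 = 36.
All other subsets cost ≥ 35. Minimum total cost: 34.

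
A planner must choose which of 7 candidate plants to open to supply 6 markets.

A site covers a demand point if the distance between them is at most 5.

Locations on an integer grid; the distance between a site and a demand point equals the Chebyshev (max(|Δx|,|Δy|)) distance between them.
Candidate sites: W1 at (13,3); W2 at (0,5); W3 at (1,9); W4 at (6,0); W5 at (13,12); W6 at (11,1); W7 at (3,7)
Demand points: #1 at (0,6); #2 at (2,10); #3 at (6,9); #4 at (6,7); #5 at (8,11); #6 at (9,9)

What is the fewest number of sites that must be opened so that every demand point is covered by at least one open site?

Coverage sets (demand points within 5 of each site):
  W1: {}
  W2: {#1, #2}
  W3: {#1, #2, #3, #4}
  W4: {}
  W5: {#5, #6}
  W6: {}
  W7: {#1, #2, #3, #4, #5}
No single site covers all 6 demand points.
But {W3, W5} covers everything, so the minimum is 2.

2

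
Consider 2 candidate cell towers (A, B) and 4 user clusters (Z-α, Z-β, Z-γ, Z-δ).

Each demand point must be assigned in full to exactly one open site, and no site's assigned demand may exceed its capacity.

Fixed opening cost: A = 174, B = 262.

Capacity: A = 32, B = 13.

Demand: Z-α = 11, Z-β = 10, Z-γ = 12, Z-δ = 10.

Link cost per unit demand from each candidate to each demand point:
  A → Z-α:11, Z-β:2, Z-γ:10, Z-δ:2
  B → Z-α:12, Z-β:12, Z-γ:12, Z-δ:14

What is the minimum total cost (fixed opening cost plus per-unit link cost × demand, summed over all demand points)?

Open {A, B}; cheapest assignment that respects the capacities:
  A (cap 32, load 32): Z-β, Z-γ, Z-δ — cost 10×2 + 12×10 + 10×2 = 160
  B (cap 13, load 11): Z-α — cost 11×12 = 132
  Shipping 292, fixed 436 → total 728.
  Any other capacity-feasible assignment to {A, B} ships for at least 292.
Total demand is 43 and no other set of sites has combined capacity ≥ 43, so {A, B} is the only feasible choice of open sites. Minimum: 728.

728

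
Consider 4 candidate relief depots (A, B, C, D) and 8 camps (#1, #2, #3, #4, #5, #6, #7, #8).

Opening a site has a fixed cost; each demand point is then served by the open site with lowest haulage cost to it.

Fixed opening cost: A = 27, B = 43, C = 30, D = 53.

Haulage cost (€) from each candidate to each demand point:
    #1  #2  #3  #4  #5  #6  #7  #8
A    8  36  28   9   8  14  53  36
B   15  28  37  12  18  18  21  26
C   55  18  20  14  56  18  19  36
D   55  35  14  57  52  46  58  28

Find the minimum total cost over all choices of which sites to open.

Open {A, C}: assign each demand point to its cheapest open site.
  #1→A 8, #2→C 18, #3→C 20, #4→A 9, #5→A 8, #6→A 14, #7→C 19, #8→A 36
  haulage cost 132, fixed 57 → total 189.
Compare {A, B}: haulage cost 142 + fixed 70 = 212.
Compare {B}: haulage cost 175 + fixed 43 = 218.
Compare {A}: haulage cost 192 + fixed 27 = 219.
All other subsets cost ≥ 212. Minimum total cost: 189.

189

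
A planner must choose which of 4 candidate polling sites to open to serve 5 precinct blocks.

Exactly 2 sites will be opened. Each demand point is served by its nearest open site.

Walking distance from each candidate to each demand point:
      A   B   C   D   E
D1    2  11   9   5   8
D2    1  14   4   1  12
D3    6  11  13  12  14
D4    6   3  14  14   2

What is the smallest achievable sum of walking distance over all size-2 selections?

Open {D2, D4}.
  A→D2 1, B→D4 3, C→D2 4, D→D2 1, E→D4 2  ⇒ total 11.
Compare {D1, D4}: total 21.
Compare {D1, D2}: total 25.
No size-2 selection does better; minimum is 11.

11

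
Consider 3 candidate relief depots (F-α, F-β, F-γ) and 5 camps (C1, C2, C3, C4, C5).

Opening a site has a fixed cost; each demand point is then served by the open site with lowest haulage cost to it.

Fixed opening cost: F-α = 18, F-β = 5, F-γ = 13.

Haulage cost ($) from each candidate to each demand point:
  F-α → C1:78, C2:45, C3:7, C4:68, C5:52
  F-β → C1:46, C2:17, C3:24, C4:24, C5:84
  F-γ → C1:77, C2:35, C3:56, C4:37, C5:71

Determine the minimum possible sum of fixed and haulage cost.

169

Open {F-α, F-β}: assign each demand point to its cheapest open site.
  C1→F-β 46, C2→F-β 17, C3→F-α 7, C4→F-β 24, C5→F-α 52
  haulage cost 146, fixed 23 → total 169.
Compare {F-α, F-β, F-γ}: haulage cost 146 + fixed 36 = 182.
Compare {F-β}: haulage cost 195 + fixed 5 = 200.
Compare {F-β, F-γ}: haulage cost 182 + fixed 18 = 200.
All other subsets cost ≥ 182. Minimum total cost: 169.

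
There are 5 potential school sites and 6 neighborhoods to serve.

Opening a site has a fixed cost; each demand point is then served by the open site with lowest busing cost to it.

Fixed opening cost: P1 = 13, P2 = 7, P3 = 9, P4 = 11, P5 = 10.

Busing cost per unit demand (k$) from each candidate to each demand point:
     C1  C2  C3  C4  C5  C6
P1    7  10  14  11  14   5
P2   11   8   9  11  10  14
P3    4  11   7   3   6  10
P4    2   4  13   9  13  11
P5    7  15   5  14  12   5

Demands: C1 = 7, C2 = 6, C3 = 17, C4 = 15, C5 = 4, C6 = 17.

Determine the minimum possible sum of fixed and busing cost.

Open {P3, P4, P5}: assign each demand point to its cheapest open site.
  C1→P4 7×2=14, C2→P4 6×4=24, C3→P5 17×5=85, C4→P3 15×3=45, C5→P3 4×6=24, C6→P5 17×5=85
  busing cost 277, fixed 30 → total 307.
Compare {P2, P3, P4, P5}: busing cost 277 + fixed 37 = 314.
Compare {P1, P3, P4, P5}: busing cost 277 + fixed 43 = 320.
Compare {P1, P2, P3, P4, P5}: busing cost 277 + fixed 50 = 327.
All other subsets cost ≥ 314. Minimum total cost: 307.

307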